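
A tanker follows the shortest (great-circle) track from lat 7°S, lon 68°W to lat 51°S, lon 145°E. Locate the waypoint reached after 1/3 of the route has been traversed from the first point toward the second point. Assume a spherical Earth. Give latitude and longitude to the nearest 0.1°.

From cos δ = sin φ₁ sin φ₂ + cos φ₁ cos φ₂ cos Δλ, the central angle is δ ≈ 2.014 rad (115.4°).
Interpolate at f = 1/3 with slerp weights a = sin((1−f)δ)/sin δ ≈ 1.079, b = sin(fδ)/sin δ ≈ 0.689.
p = a·p₁ + b·p₂ ≈ (0.046, -0.744, -0.667); φ = arcsin(p_z) ≈ -41.81°, λ = atan2(p_y, p_x) ≈ -86.47°.

≈ lat 41.8°S, lon 86.5°W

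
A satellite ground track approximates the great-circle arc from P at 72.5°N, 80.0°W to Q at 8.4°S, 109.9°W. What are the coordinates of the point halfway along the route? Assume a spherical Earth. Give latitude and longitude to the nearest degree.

≈ 33°N, 103°W

Write both endpoints as unit vectors p₁, p₂ with components (cos φ cos λ, cos φ sin λ, sin φ).
The central angle between the endpoints is δ = arccos(p₁·p₂) ≈ 1.452 rad (83.2°).
Interpolate at f = 1/2 with slerp weights a = sin((1−f)δ)/sin δ ≈ 0.669, b = sin(fδ)/sin δ ≈ 0.669.
p = a·p₁ + b·p₂ ≈ (-0.190, -0.820, 0.540); φ = arcsin(p_z) ≈ 32.68°, λ = atan2(p_y, p_x) ≈ -103.06°.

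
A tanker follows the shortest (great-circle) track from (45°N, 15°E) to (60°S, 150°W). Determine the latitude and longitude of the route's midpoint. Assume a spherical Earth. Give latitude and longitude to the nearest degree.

From cos δ = sin φ₁ sin φ₂ + cos φ₁ cos φ₂ cos Δλ, the central angle is δ ≈ 2.837 rad (162.5°).
Interpolate at f = 1/2 with slerp weights a = sin((1−f)δ)/sin δ ≈ 3.293, b = sin(fδ)/sin δ ≈ 3.293.
p = a·p₁ + b·p₂ ≈ (0.823, -0.221, -0.523); φ = arcsin(p_z) ≈ -31.55°, λ = atan2(p_y, p_x) ≈ -15.00°.

≈ (32°S, 15°W)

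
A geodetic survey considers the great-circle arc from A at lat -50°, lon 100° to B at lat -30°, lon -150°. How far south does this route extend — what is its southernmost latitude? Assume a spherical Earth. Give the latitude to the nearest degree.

≈ -58°

The great circle lies in the plane with unit normal n̂ = (p₁ × p₂)/|p₁ × p₂|.
Here n̂_z ≈ +0.533; the vertex latitude is φ_max = arccos|n̂_z| ≈ 57.8°.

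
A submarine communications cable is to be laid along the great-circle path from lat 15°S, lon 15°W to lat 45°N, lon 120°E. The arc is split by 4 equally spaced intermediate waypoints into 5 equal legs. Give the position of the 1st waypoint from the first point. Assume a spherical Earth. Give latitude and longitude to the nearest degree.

≈ lat 5°N, lon 2°E

From cos δ = sin φ₁ sin φ₂ + cos φ₁ cos φ₂ cos Δλ, the central angle is δ ≈ 2.300 rad (131.8°).
Interpolate at f = 1/5 with slerp weights a = sin((1−f)δ)/sin δ ≈ 1.292, b = sin(fδ)/sin δ ≈ 0.595.
p = a·p₁ + b·p₂ ≈ (0.995, 0.041, 0.086); φ = arcsin(p_z) ≈ 4.95°, λ = atan2(p_y, p_x) ≈ 2.38°.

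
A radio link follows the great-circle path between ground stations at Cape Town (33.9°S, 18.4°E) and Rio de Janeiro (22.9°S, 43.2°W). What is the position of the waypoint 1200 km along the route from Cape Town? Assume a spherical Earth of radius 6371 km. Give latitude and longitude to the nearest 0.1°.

From cos δ = sin φ₁ sin φ₂ + cos φ₁ cos φ₂ cos Δλ, the central angle is δ ≈ 0.951 rad (54.5°). The total great-circle distance is δ·R ≈ 0.951 × 6371 ≈ 6060 km, so the target fraction is f = 1200/6060 ≈ 0.198.
Interpolate at f ≈ 0.198 with slerp weights a = sin((1−f)δ)/sin δ ≈ 0.849, b = sin(fδ)/sin δ ≈ 0.230.
p = a·p₁ + b·p₂ ≈ (0.823, 0.077, -0.563); φ = arcsin(p_z) ≈ -34.26°, λ = atan2(p_y, p_x) ≈ 5.37°.

≈ 34.3°S, 5.4°E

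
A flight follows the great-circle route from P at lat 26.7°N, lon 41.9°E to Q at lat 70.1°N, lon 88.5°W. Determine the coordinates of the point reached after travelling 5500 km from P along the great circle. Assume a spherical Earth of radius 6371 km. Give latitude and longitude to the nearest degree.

≈ lat 71°N, lon 3°E

From cos δ = sin φ₁ sin φ₂ + cos φ₁ cos φ₂ cos Δλ, the central angle is δ ≈ 1.343 rad (77.0°). The total great-circle distance is δ·R ≈ 1.343 × 6371 ≈ 8559 km, so the target fraction is f = 5500/8559 ≈ 0.643.
Interpolate at f ≈ 0.643 with slerp weights a = sin((1−f)δ)/sin δ ≈ 0.474, b = sin(fδ)/sin δ ≈ 0.780.
p = a·p₁ + b·p₂ ≈ (0.322, 0.017, 0.947); φ = arcsin(p_z) ≈ 71.17°, λ = atan2(p_y, p_x) ≈ 3.10°.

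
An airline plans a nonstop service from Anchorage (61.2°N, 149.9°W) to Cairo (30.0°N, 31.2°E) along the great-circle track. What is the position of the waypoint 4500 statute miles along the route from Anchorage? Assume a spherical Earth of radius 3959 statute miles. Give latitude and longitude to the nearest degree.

≈ 54°N, 32°E

Write both endpoints as unit vectors p₁, p₂ with components (cos φ cos λ, cos φ sin λ, sin φ).
The central angle between the endpoints is δ = arccos(p₁·p₂) ≈ 1.550 rad (88.8°). The total great-circle distance is δ·R ≈ 1.550 × 3959 ≈ 6136 mi, so the target fraction is f = 4500/6136 ≈ 0.733.
Interpolate at f ≈ 0.733 with slerp weights a = sin((1−f)δ)/sin δ ≈ 0.402, b = sin(fδ)/sin δ ≈ 0.907.
p = a·p₁ + b·p₂ ≈ (0.505, 0.310, 0.806); φ = arcsin(p_z) ≈ 53.67°, λ = atan2(p_y, p_x) ≈ 31.56°.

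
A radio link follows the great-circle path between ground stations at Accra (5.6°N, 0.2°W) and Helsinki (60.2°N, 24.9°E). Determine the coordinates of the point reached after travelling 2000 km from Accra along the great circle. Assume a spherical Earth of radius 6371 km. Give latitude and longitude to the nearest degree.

≈ (23°N, 5°E)

Write both endpoints as unit vectors p₁, p₂ with components (cos φ cos λ, cos φ sin λ, sin φ).
The central angle between the endpoints is δ = arccos(p₁·p₂) ≈ 1.009 rad (57.8°). The total great-circle distance is δ·R ≈ 1.009 × 6371 ≈ 6429 km, so the target fraction is f = 2000/6429 ≈ 0.311.
Interpolate at f ≈ 0.311 with slerp weights a = sin((1−f)δ)/sin δ ≈ 0.757, b = sin(fδ)/sin δ ≈ 0.365.
p = a·p₁ + b·p₂ ≈ (0.918, 0.074, 0.390); φ = arcsin(p_z) ≈ 22.98°, λ = atan2(p_y, p_x) ≈ 4.59°.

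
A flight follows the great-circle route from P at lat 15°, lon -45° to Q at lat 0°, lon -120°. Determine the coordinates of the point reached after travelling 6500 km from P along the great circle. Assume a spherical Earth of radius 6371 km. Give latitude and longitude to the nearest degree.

Convert each endpoint to a unit vector on the sphere (x = cos φ cos λ, y = cos φ sin λ, z = sin φ).
The central angle between the endpoints is δ = arccos(p₁·p₂) ≈ 1.318 rad (75.5°). The total great-circle distance is δ·R ≈ 1.318 × 6371 ≈ 8398 km, so the target fraction is f = 6500/8398 ≈ 0.774.
Interpolate at f ≈ 0.774 with slerp weights a = sin((1−f)δ)/sin δ ≈ 0.303, b = sin(fδ)/sin δ ≈ 0.880.
p = a·p₁ + b·p₂ ≈ (-0.233, -0.969, 0.078); φ = arcsin(p_z) ≈ 4.50°, λ = atan2(p_y, p_x) ≈ -103.52°.

≈ lat 4°, lon -104°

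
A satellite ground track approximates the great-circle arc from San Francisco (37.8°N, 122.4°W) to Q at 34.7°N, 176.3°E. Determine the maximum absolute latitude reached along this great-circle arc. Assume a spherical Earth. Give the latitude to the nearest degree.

≈ 41°N

The great circle lies in the plane with unit normal n̂ = (p₁ × p₂)/|p₁ × p₂|.
Here n̂_z ≈ -0.759; the vertex latitude is φ_max = arccos|n̂_z| ≈ 40.6°.
Check via Clairaut: cos φ_max = |cos φ₁| · sin C = cos(37.8°)·sin(73.9°) ≈ 0.759, again giving ≈ 40.6°.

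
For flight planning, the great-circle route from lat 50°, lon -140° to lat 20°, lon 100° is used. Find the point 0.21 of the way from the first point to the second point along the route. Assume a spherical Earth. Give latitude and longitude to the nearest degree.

≈ lat 58°, lon -170°

From cos δ = sin φ₁ sin φ₂ + cos φ₁ cos φ₂ cos Δλ, the central angle is δ ≈ 1.611 rad (92.3°).
Interpolate at f = 0.21 with slerp weights a = sin((1−f)δ)/sin δ ≈ 0.957, b = sin(fδ)/sin δ ≈ 0.332.
p = a·p₁ + b·p₂ ≈ (-0.525, -0.088, 0.846); φ = arcsin(p_z) ≈ 57.82°, λ = atan2(p_y, p_x) ≈ -170.50°.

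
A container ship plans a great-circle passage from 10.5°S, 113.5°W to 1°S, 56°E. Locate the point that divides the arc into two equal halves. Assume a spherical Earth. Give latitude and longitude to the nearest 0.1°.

Convert each endpoint to a unit vector on the sphere (x = cos φ cos λ, y = cos φ sin λ, z = sin φ).
The central angle between the endpoints is δ = arccos(p₁·p₂) ≈ 2.870 rad (164.5°).
Interpolate at f = 1/2 with slerp weights a = sin((1−f)δ)/sin δ ≈ 3.699, b = sin(fδ)/sin δ ≈ 3.699.
p = a·p₁ + b·p₂ ≈ (0.618, -0.269, -0.739); φ = arcsin(p_z) ≈ -47.62°, λ = atan2(p_y, p_x) ≈ -23.55°.

≈ 47.6°S, 23.5°W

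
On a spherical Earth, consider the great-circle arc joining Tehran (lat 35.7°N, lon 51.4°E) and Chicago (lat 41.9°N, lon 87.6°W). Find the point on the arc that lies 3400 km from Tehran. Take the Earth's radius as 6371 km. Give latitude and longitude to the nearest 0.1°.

Write both endpoints as unit vectors p₁, p₂ with components (cos φ cos λ, cos φ sin λ, sin φ).
The central angle between the endpoints is δ = arccos(p₁·p₂) ≈ 1.637 rad (93.8°). The total great-circle distance is δ·R ≈ 1.637 × 6371 ≈ 10431 km, so the target fraction is f = 3400/10431 ≈ 0.326.
Interpolate at f ≈ 0.326 with slerp weights a = sin((1−f)δ)/sin δ ≈ 0.895, b = sin(fδ)/sin δ ≈ 0.510.
p = a·p₁ + b·p₂ ≈ (0.469, 0.189, 0.863); φ = arcsin(p_z) ≈ 59.62°, λ = atan2(p_y, p_x) ≈ 21.92°.

≈ lat 59.6°N, lon 21.9°E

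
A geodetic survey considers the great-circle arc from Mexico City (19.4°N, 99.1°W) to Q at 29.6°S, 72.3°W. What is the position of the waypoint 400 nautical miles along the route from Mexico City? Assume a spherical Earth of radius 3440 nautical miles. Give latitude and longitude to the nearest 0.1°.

Write both endpoints as unit vectors p₁, p₂ with components (cos φ cos λ, cos φ sin λ, sin φ).
The central angle between the endpoints is δ = arccos(p₁·p₂) ≈ 0.967 rad (55.4°). The total great-circle distance is δ·R ≈ 0.967 × 3440 ≈ 3326 nmi, so the target fraction is f = 400/3326 ≈ 0.120.
Interpolate at f ≈ 0.120 with slerp weights a = sin((1−f)δ)/sin δ ≈ 0.913, b = sin(fδ)/sin δ ≈ 0.141.
p = a·p₁ + b·p₂ ≈ (-0.099, -0.967, 0.234); φ = arcsin(p_z) ≈ 13.51°, λ = atan2(p_y, p_x) ≈ -95.84°.

≈ 13.5°N, 95.8°W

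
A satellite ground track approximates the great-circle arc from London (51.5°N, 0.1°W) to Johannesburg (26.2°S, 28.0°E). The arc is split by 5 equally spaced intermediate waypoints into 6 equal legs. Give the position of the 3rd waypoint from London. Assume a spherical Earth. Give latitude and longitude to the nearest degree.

≈ 13°N, 17°E

Convert each endpoint to a unit vector on the sphere (x = cos φ cos λ, y = cos φ sin λ, z = sin φ).
The central angle between the endpoints is δ = arccos(p₁·p₂) ≈ 1.423 rad (81.5°).
Interpolate at f = 3/6 with slerp weights a = sin((1−f)δ)/sin δ ≈ 0.660, b = sin(fδ)/sin δ ≈ 0.660.
p = a·p₁ + b·p₂ ≈ (0.934, 0.277, 0.225); φ = arcsin(p_z) ≈ 13.01°, λ = atan2(p_y, p_x) ≈ 16.54°.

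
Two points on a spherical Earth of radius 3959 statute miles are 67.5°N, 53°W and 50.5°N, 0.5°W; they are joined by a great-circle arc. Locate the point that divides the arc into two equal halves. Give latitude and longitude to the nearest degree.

≈ 62°N, 20°W

Convert each endpoint to a unit vector on the sphere (x = cos φ cos λ, y = cos φ sin λ, z = sin φ).
The central angle between the endpoints is δ = arccos(p₁·p₂) ≈ 0.533 rad (30.6°).
Interpolate at f = 1/2 with slerp weights a = sin((1−f)δ)/sin δ ≈ 0.518, b = sin(fδ)/sin δ ≈ 0.518.
p = a·p₁ + b·p₂ ≈ (0.449, -0.161, 0.879); φ = arcsin(p_z) ≈ 61.50°, λ = atan2(p_y, p_x) ≈ -19.76°.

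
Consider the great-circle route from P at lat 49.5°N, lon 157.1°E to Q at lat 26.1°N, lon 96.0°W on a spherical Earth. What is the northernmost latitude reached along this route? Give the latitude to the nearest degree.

≈ 56°N

The great circle lies in the plane with unit normal n̂ = (p₁ × p₂)/|p₁ × p₂|.
Here n̂_z ≈ +0.566; the vertex latitude is φ_max = arccos|n̂_z| ≈ 55.5°.
Check via Clairaut: cos φ_max = |cos φ₁| · sin C = cos(49.5°)·sin(60.6°) ≈ 0.566, again giving ≈ 55.5°.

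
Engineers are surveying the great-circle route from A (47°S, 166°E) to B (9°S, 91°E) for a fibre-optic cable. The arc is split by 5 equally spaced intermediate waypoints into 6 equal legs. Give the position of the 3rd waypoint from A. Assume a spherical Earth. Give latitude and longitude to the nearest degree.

The haversine formula gives a central angle δ ≈ 1.278 rad (73.2°) between the endpoints.
Interpolate at f = 3/6 with slerp weights a = sin((1−f)δ)/sin δ ≈ 0.623, b = sin(fδ)/sin δ ≈ 0.623.
p = a·p₁ + b·p₂ ≈ (-0.423, 0.718, -0.553); φ = arcsin(p_z) ≈ -33.57°, λ = atan2(p_y, p_x) ≈ 120.50°.

≈ (34°S, 121°E)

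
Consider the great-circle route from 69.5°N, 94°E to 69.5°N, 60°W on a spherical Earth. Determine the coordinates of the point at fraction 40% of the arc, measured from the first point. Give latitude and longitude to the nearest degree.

Write both endpoints as unit vectors p₁, p₂ with components (cos φ cos λ, cos φ sin λ, sin φ).
The central angle between the endpoints is δ = arccos(p₁·p₂) ≈ 0.696 rad (39.9°).
Interpolate at f = 0.40 with slerp weights a = sin((1−f)δ)/sin δ ≈ 0.633, b = sin(fδ)/sin δ ≈ 0.429.
p = a·p₁ + b·p₂ ≈ (0.060, 0.091, 0.994); φ = arcsin(p_z) ≈ 83.76°, λ = atan2(p_y, p_x) ≈ 56.77°.

≈ 84°N, 57°E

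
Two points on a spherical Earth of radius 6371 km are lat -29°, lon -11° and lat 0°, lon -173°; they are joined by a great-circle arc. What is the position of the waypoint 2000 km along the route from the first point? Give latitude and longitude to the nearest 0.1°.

≈ lat -43.3°, lon -24.7°

From cos δ = sin φ₁ sin φ₂ + cos φ₁ cos φ₂ cos Δλ, the central angle is δ ≈ 2.553 rad (146.3°). The total great-circle distance is δ·R ≈ 2.553 × 6371 ≈ 16266 km, so the target fraction is f = 2000/16266 ≈ 0.123.
Interpolate at f ≈ 0.123 with slerp weights a = sin((1−f)δ)/sin δ ≈ 1.414, b = sin(fδ)/sin δ ≈ 0.556.
p = a·p₁ + b·p₂ ≈ (0.662, -0.304, -0.685); φ = arcsin(p_z) ≈ -43.27°, λ = atan2(p_y, p_x) ≈ -24.66°.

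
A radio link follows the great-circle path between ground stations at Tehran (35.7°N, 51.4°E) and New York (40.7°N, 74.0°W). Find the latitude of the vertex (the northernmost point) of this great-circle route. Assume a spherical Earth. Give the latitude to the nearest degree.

The great circle lies in the plane with unit normal n̂ = (p₁ × p₂)/|p₁ × p₂|.
Here n̂_z ≈ -0.502; the vertex latitude is φ_max = arccos|n̂_z| ≈ 59.9°.

≈ 60°N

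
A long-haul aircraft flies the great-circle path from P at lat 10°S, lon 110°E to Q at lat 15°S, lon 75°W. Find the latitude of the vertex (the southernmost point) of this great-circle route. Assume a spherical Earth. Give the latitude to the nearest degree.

≈ 79°S

The great circle lies in the plane with unit normal n̂ = (p₁ × p₂)/|p₁ × p₂|.
Here n̂_z ≈ +0.193; the vertex latitude is φ_max = arccos|n̂_z| ≈ 78.9°.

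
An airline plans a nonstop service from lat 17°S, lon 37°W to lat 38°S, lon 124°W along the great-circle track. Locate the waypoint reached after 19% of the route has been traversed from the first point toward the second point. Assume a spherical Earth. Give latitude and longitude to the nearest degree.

Convert each endpoint to a unit vector on the sphere (x = cos φ cos λ, y = cos φ sin λ, z = sin φ).
The central angle between the endpoints is δ = arccos(p₁·p₂) ≈ 1.350 rad (77.3°).
Interpolate at f = 0.19 with slerp weights a = sin((1−f)δ)/sin δ ≈ 0.910, b = sin(fδ)/sin δ ≈ 0.260.
p = a·p₁ + b·p₂ ≈ (0.581, -0.694, -0.426); φ = arcsin(p_z) ≈ -25.23°, λ = atan2(p_y, p_x) ≈ -50.07°.

≈ lat 25°S, lon 50°W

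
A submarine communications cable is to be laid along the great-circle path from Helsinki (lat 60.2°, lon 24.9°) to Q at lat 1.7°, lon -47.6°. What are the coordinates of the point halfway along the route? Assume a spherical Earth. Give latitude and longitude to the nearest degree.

Convert each endpoint to a unit vector on the sphere (x = cos φ cos λ, y = cos φ sin λ, z = sin φ).
The central angle between the endpoints is δ = arccos(p₁·p₂) ≈ 1.395 rad (79.9°).
Interpolate at f = 1/2 with slerp weights a = sin((1−f)δ)/sin δ ≈ 0.652, b = sin(fδ)/sin δ ≈ 0.652.
p = a·p₁ + b·p₂ ≈ (0.734, -0.345, 0.585); φ = arcsin(p_z) ≈ 35.83°, λ = atan2(p_y, p_x) ≈ -25.18°.

≈ lat 36°, lon -25°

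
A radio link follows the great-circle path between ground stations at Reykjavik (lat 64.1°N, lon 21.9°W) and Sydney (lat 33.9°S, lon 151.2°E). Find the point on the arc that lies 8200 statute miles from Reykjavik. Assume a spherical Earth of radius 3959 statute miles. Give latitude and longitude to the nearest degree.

From cos δ = sin φ₁ sin φ₂ + cos φ₁ cos φ₂ cos Δλ, the central angle is δ ≈ 2.609 rad (149.5°). The total great-circle distance is δ·R ≈ 2.609 × 3959 ≈ 10330 mi, so the target fraction is f = 8200/10330 ≈ 0.794.
Interpolate at f ≈ 0.794 with slerp weights a = sin((1−f)δ)/sin δ ≈ 1.010, b = sin(fδ)/sin δ ≈ 1.729.
p = a·p₁ + b·p₂ ≈ (-0.848, 0.527, -0.056); φ = arcsin(p_z) ≈ -3.20°, λ = atan2(p_y, p_x) ≈ 148.16°.

≈ lat 3°S, lon 148°E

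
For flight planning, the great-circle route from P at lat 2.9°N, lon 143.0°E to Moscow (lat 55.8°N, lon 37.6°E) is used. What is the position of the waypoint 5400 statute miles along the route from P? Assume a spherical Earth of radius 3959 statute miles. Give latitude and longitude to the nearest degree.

Write both endpoints as unit vectors p₁, p₂ with components (cos φ cos λ, cos φ sin λ, sin φ).
The central angle between the endpoints is δ = arccos(p₁·p₂) ≈ 1.678 rad (96.2°). The total great-circle distance is δ·R ≈ 1.678 × 3959 ≈ 6644 mi, so the target fraction is f = 5400/6644 ≈ 0.813.
Interpolate at f ≈ 0.813 with slerp weights a = sin((1−f)δ)/sin δ ≈ 0.311, b = sin(fδ)/sin δ ≈ 0.984.
p = a·p₁ + b·p₂ ≈ (0.190, 0.524, 0.830); φ = arcsin(p_z) ≈ 56.09°, λ = atan2(p_y, p_x) ≈ 70.05°.

≈ lat 56°N, lon 70°E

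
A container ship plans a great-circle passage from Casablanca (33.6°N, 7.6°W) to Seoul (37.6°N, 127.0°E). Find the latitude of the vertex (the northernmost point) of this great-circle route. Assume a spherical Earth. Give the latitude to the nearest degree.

≈ 62°N

The great circle lies in the plane with unit normal n̂ = (p₁ × p₂)/|p₁ × p₂|.
Here n̂_z ≈ +0.474; the vertex latitude is φ_max = arccos|n̂_z| ≈ 61.7°.
Check via Clairaut: cos φ_max = |cos φ₁| · sin C = cos(33.6°)·sin(34.7°) ≈ 0.474, again giving ≈ 61.7°.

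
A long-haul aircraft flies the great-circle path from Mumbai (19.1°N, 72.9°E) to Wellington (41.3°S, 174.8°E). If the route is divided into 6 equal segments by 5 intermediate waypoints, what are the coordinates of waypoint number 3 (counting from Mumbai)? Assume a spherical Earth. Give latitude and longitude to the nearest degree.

≈ (17°S, 116°E)

The haversine formula gives a central angle δ ≈ 1.942 rad (111.2°) between the endpoints.
Interpolate at f = 3/6 with slerp weights a = sin((1−f)δ)/sin δ ≈ 0.886, b = sin(fδ)/sin δ ≈ 0.886.
p = a·p₁ + b·p₂ ≈ (-0.416, 0.860, -0.295); φ = arcsin(p_z) ≈ -17.14°, λ = atan2(p_y, p_x) ≈ 115.84°.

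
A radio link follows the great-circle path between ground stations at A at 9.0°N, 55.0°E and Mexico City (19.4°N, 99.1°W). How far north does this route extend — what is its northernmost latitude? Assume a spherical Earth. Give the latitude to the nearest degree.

The great circle lies in the plane with unit normal n̂ = (p₁ × p₂)/|p₁ × p₂|.
Here n̂_z ≈ -0.658; the vertex latitude is φ_max = arccos|n̂_z| ≈ 48.8°.
Check via Clairaut: cos φ_max = |cos φ₁| · sin C = cos(9.0°)·sin(41.8°) ≈ 0.658, again giving ≈ 48.8°.

≈ 49°N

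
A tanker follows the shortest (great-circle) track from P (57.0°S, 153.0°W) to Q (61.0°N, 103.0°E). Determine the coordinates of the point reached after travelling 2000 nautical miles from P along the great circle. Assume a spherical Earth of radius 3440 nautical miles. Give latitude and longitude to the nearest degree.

≈ (31°S, 177°E)

Write both endpoints as unit vectors p₁, p₂ with components (cos φ cos λ, cos φ sin λ, sin φ).
The central angle between the endpoints is δ = arccos(p₁·p₂) ≈ 2.494 rad (142.9°). The total great-circle distance is δ·R ≈ 2.494 × 3440 ≈ 8579 nmi, so the target fraction is f = 2000/8579 ≈ 0.233.
Interpolate at f ≈ 0.233 with slerp weights a = sin((1−f)δ)/sin δ ≈ 1.561, b = sin(fδ)/sin δ ≈ 0.910.
p = a·p₁ + b·p₂ ≈ (-0.857, 0.044, -0.514); φ = arcsin(p_z) ≈ -30.90°, λ = atan2(p_y, p_x) ≈ 177.07°.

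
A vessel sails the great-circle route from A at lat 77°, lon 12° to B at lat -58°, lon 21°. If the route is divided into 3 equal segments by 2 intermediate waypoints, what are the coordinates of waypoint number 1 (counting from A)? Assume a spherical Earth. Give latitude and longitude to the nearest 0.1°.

The haversine formula gives a central angle δ ≈ 2.358 rad (135.1°) between the endpoints.
Interpolate at f = 1/3 with slerp weights a = sin((1−f)δ)/sin δ ≈ 1.417, b = sin(fδ)/sin δ ≈ 1.003.
p = a·p₁ + b·p₂ ≈ (0.808, 0.257, 0.530); φ = arcsin(p_z) ≈ 32.03°, λ = atan2(p_y, p_x) ≈ 17.63°.

≈ lat 32.0°, lon 17.6°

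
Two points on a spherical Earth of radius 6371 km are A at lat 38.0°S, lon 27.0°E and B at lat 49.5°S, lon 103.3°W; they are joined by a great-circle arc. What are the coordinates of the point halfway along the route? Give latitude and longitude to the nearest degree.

≈ lat 66°S, lon 26°W

The haversine formula gives a central angle δ ≈ 1.433 rad (82.1°) between the endpoints.
Interpolate at f = 1/2 with slerp weights a = sin((1−f)δ)/sin δ ≈ 0.663, b = sin(fδ)/sin δ ≈ 0.663.
p = a·p₁ + b·p₂ ≈ (0.367, -0.182, -0.912); φ = arcsin(p_z) ≈ -65.85°, λ = atan2(p_y, p_x) ≈ -26.39°.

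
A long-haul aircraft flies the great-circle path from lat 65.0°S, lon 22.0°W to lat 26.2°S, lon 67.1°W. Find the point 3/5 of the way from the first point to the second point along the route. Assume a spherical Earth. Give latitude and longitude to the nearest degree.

≈ lat 43°S, lon 57°W

Write both endpoints as unit vectors p₁, p₂ with components (cos φ cos λ, cos φ sin λ, sin φ).
The central angle between the endpoints is δ = arccos(p₁·p₂) ≈ 0.840 rad (48.1°).
Interpolate at f = 3/5 with slerp weights a = sin((1−f)δ)/sin δ ≈ 0.443, b = sin(fδ)/sin δ ≈ 0.648.
p = a·p₁ + b·p₂ ≈ (0.400, -0.606, -0.688); φ = arcsin(p_z) ≈ -43.44°, λ = atan2(p_y, p_x) ≈ -56.58°.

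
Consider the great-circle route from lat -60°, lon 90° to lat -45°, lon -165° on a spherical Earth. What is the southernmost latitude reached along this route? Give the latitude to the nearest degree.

The great circle lies in the plane with unit normal n̂ = (p₁ × p₂)/|p₁ × p₂|.
Here n̂_z ≈ +0.400; the vertex latitude is φ_max = arccos|n̂_z| ≈ 66.4°.

≈ -66°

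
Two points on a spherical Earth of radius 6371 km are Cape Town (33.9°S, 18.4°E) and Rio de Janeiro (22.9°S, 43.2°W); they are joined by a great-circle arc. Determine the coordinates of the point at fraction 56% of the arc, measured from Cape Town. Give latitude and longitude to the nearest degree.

≈ (31°S, 18°W)

From cos δ = sin φ₁ sin φ₂ + cos φ₁ cos φ₂ cos Δλ, the central angle is δ ≈ 0.951 rad (54.5°).
Interpolate at f = 0.56 with slerp weights a = sin((1−f)δ)/sin δ ≈ 0.499, b = sin(fδ)/sin δ ≈ 0.624.
p = a·p₁ + b·p₂ ≈ (0.812, -0.263, -0.521); φ = arcsin(p_z) ≈ -31.41°, λ = atan2(p_y, p_x) ≈ -17.92°.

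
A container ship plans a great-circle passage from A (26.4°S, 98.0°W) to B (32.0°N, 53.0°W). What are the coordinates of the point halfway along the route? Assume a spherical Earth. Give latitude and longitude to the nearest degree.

Convert each endpoint to a unit vector on the sphere (x = cos φ cos λ, y = cos φ sin λ, z = sin φ).
The central angle between the endpoints is δ = arccos(p₁·p₂) ≈ 1.265 rad (72.5°).
Interpolate at f = 1/2 with slerp weights a = sin((1−f)δ)/sin δ ≈ 0.620, b = sin(fδ)/sin δ ≈ 0.620.
p = a·p₁ + b·p₂ ≈ (0.239, -0.970, 0.053); φ = arcsin(p_z) ≈ 3.03°, λ = atan2(p_y, p_x) ≈ -76.15°.

≈ (3°N, 76°W)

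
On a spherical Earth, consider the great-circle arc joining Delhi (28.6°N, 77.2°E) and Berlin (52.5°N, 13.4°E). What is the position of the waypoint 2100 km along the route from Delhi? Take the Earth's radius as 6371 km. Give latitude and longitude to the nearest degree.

≈ (41°N, 60°E)

The haversine formula gives a central angle δ ≈ 0.907 rad (52.0°) between the endpoints. The total great-circle distance is δ·R ≈ 0.907 × 6371 ≈ 5781 km, so the target fraction is f = 2100/5781 ≈ 0.363.
Interpolate at f ≈ 0.363 with slerp weights a = sin((1−f)δ)/sin δ ≈ 0.693, b = sin(fδ)/sin δ ≈ 0.411.
p = a·p₁ + b·p₂ ≈ (0.378, 0.651, 0.658); φ = arcsin(p_z) ≈ 41.13°, λ = atan2(p_y, p_x) ≈ 59.87°.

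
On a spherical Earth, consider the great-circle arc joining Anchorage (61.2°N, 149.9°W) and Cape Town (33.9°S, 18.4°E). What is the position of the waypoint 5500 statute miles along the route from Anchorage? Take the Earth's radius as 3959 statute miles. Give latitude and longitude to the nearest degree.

Write both endpoints as unit vectors p₁, p₂ with components (cos φ cos λ, cos φ sin λ, sin φ).
The central angle between the endpoints is δ = arccos(p₁·p₂) ≈ 2.647 rad (151.7°). The total great-circle distance is δ·R ≈ 2.647 × 3959 ≈ 10481 mi, so the target fraction is f = 5500/10481 ≈ 0.525.
Interpolate at f ≈ 0.525 with slerp weights a = sin((1−f)δ)/sin δ ≈ 2.006, b = sin(fδ)/sin δ ≈ 2.073.
p = a·p₁ + b·p₂ ≈ (0.797, 0.059, 0.601); φ = arcsin(p_z) ≈ 36.96°, λ = atan2(p_y, p_x) ≈ 4.21°.

≈ 37°N, 4°E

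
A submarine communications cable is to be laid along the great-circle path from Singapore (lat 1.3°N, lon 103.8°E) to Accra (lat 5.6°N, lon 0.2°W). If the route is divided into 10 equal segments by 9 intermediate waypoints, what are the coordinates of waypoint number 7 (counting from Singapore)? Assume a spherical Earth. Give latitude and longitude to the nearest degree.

Convert each endpoint to a unit vector on the sphere (x = cos φ cos λ, y = cos φ sin λ, z = sin φ).
The central angle between the endpoints is δ = arccos(p₁·p₂) ≈ 1.812 rad (103.8°).
Interpolate at f = 7/10 with slerp weights a = sin((1−f)δ)/sin δ ≈ 0.532, b = sin(fδ)/sin δ ≈ 0.983.
p = a·p₁ + b·p₂ ≈ (0.851, 0.514, 0.108); φ = arcsin(p_z) ≈ 6.20°, λ = atan2(p_y, p_x) ≈ 31.10°.

≈ lat 6°N, lon 31°E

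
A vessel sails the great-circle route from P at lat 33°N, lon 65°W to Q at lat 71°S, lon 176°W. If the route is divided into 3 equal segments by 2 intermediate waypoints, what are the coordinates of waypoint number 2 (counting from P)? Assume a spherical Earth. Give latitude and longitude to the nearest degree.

Convert each endpoint to a unit vector on the sphere (x = cos φ cos λ, y = cos φ sin λ, z = sin φ).
The central angle between the endpoints is δ = arccos(p₁·p₂) ≈ 2.230 rad (127.8°).
Interpolate at f = 2/3 with slerp weights a = sin((1−f)δ)/sin δ ≈ 0.857, b = sin(fδ)/sin δ ≈ 1.261.
p = a·p₁ + b·p₂ ≈ (-0.106, -0.680, -0.726); φ = arcsin(p_z) ≈ -46.54°, λ = atan2(p_y, p_x) ≈ -98.86°.

≈ lat 47°S, lon 99°W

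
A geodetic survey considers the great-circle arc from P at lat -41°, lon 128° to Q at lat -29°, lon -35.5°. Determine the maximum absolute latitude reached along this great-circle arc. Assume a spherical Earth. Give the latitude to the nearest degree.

The great circle lies in the plane with unit normal n̂ = (p₁ × p₂)/|p₁ × p₂|.
Here n̂_z ≈ -0.198; the vertex latitude is φ_max = arccos|n̂_z| ≈ 78.6°.

≈ -79°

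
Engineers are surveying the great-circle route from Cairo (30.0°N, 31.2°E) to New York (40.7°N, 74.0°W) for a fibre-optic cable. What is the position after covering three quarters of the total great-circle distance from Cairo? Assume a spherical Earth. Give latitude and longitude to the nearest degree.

The haversine formula gives a central angle δ ≈ 1.416 rad (81.1°) between the endpoints.
Interpolate at f = 3/4 with slerp weights a = sin((1−f)δ)/sin δ ≈ 0.351, b = sin(fδ)/sin δ ≈ 0.884.
p = a·p₁ + b·p₂ ≈ (0.445, -0.487, 0.752); φ = arcsin(p_z) ≈ 48.75°, λ = atan2(p_y, p_x) ≈ -47.59°.

≈ 49°N, 48°W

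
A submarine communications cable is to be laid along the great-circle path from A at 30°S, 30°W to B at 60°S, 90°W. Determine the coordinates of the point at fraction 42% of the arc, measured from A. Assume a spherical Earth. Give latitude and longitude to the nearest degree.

≈ 46°S, 47°W

Write both endpoints as unit vectors p₁, p₂ with components (cos φ cos λ, cos φ sin λ, sin φ).
The central angle between the endpoints is δ = arccos(p₁·p₂) ≈ 0.864 rad (49.5°).
Interpolate at f = 0.42 with slerp weights a = sin((1−f)δ)/sin δ ≈ 0.632, b = sin(fδ)/sin δ ≈ 0.467.
p = a·p₁ + b·p₂ ≈ (0.474, -0.507, -0.720); φ = arcsin(p_z) ≈ -46.06°, λ = atan2(p_y, p_x) ≈ -46.94°.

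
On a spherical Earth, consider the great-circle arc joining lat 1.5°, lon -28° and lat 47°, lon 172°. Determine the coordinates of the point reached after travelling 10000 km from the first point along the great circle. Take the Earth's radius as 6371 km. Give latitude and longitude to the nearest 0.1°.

≈ lat 72.6°, lon -122.6°

Convert each endpoint to a unit vector on the sphere (x = cos φ cos λ, y = cos φ sin λ, z = sin φ).
The central angle between the endpoints is δ = arccos(p₁·p₂) ≈ 2.241 rad (128.4°). The total great-circle distance is δ·R ≈ 2.241 × 6371 ≈ 14280 km, so the target fraction is f = 10000/14280 ≈ 0.700.
Interpolate at f ≈ 0.700 with slerp weights a = sin((1−f)δ)/sin δ ≈ 0.795, b = sin(fδ)/sin δ ≈ 1.276.
p = a·p₁ + b·p₂ ≈ (-0.161, -0.252, 0.954); φ = arcsin(p_z) ≈ 72.62°, λ = atan2(p_y, p_x) ≈ -122.57°.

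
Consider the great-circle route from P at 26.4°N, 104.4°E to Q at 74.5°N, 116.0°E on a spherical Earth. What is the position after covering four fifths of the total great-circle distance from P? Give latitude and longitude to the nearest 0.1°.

≈ 65.0°N, 110.5°E

Write both endpoints as unit vectors p₁, p₂ with components (cos φ cos λ, cos φ sin λ, sin φ).
The central angle between the endpoints is δ = arccos(p₁·p₂) ≈ 0.846 rad (48.5°).
Interpolate at f = 4/5 with slerp weights a = sin((1−f)δ)/sin δ ≈ 0.225, b = sin(fδ)/sin δ ≈ 0.837.
p = a·p₁ + b·p₂ ≈ (-0.148, 0.396, 0.906); φ = arcsin(p_z) ≈ 64.98°, λ = atan2(p_y, p_x) ≈ 110.50°.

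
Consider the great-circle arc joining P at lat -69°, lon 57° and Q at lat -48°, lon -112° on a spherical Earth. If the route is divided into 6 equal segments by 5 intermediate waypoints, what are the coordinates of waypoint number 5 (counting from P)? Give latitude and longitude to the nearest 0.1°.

Convert each endpoint to a unit vector on the sphere (x = cos φ cos λ, y = cos φ sin λ, z = sin φ).
The central angle between the endpoints is δ = arccos(p₁·p₂) ≈ 1.095 rad (62.7°).
Interpolate at f = 5/6 with slerp weights a = sin((1−f)δ)/sin δ ≈ 0.204, b = sin(fδ)/sin δ ≈ 0.890.
p = a·p₁ + b·p₂ ≈ (-0.183, -0.491, -0.852); φ = arcsin(p_z) ≈ -58.41°, λ = atan2(p_y, p_x) ≈ -110.47°.

≈ lat -58.4°, lon -110.5°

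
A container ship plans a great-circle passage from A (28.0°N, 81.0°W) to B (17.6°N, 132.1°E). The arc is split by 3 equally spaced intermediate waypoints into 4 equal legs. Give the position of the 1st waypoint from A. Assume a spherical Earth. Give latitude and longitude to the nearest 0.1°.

≈ (49.1°N, 110.8°W)

The haversine formula gives a central angle δ ≈ 2.169 rad (124.3°) between the endpoints.
Interpolate at f = 1/4 with slerp weights a = sin((1−f)δ)/sin δ ≈ 1.208, b = sin(fδ)/sin δ ≈ 0.624.
p = a·p₁ + b·p₂ ≈ (-0.232, -0.612, 0.756); φ = arcsin(p_z) ≈ 49.11°, λ = atan2(p_y, p_x) ≈ -110.78°.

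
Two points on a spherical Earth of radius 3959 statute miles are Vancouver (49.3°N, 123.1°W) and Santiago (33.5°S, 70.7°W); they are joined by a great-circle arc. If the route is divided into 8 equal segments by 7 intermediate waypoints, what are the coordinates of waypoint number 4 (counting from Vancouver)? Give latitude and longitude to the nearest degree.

≈ 9°N, 93°W

Convert each endpoint to a unit vector on the sphere (x = cos φ cos λ, y = cos φ sin λ, z = sin φ).
The central angle between the endpoints is δ = arccos(p₁·p₂) ≈ 1.658 rad (95.0°).
Interpolate at f = 4/8 with slerp weights a = sin((1−f)δ)/sin δ ≈ 0.740, b = sin(fδ)/sin δ ≈ 0.740.
p = a·p₁ + b·p₂ ≈ (-0.060, -0.986, 0.153); φ = arcsin(p_z) ≈ 8.78°, λ = atan2(p_y, p_x) ≈ -93.46°.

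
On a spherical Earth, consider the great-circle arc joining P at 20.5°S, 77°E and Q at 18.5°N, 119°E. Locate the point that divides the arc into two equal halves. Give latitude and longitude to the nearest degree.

Convert each endpoint to a unit vector on the sphere (x = cos φ cos λ, y = cos φ sin λ, z = sin φ).
The central angle between the endpoints is δ = arccos(p₁·p₂) ≈ 0.990 rad (56.7°).
Interpolate at f = 1/2 with slerp weights a = sin((1−f)δ)/sin δ ≈ 0.568, b = sin(fδ)/sin δ ≈ 0.568.
p = a·p₁ + b·p₂ ≈ (-0.141, 0.990, -0.019); φ = arcsin(p_z) ≈ -1.07°, λ = atan2(p_y, p_x) ≈ 98.14°.

≈ 1°S, 98°E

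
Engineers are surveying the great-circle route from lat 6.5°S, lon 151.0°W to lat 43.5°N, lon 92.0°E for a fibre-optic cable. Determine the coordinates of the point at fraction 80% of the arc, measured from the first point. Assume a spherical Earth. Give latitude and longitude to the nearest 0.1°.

≈ lat 44.8°N, lon 123.9°E

The haversine formula gives a central angle δ ≈ 1.988 rad (113.9°) between the endpoints.
Interpolate at f = 0.80 with slerp weights a = sin((1−f)δ)/sin δ ≈ 0.423, b = sin(fδ)/sin δ ≈ 1.094.
p = a·p₁ + b·p₂ ≈ (-0.396, 0.589, 0.705); φ = arcsin(p_z) ≈ 44.82°, λ = atan2(p_y, p_x) ≈ 123.90°.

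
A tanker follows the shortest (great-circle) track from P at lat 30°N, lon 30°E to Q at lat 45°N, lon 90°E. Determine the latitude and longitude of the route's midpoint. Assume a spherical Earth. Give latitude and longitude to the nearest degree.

≈ lat 41°N, lon 57°E

From cos δ = sin φ₁ sin φ₂ + cos φ₁ cos φ₂ cos Δλ, the central angle is δ ≈ 0.850 rad (48.7°).
Interpolate at f = 1/2 with slerp weights a = sin((1−f)δ)/sin δ ≈ 0.549, b = sin(fδ)/sin δ ≈ 0.549.
p = a·p₁ + b·p₂ ≈ (0.412, 0.626, 0.663); φ = arcsin(p_z) ≈ 41.49°, λ = atan2(p_y, p_x) ≈ 56.66°.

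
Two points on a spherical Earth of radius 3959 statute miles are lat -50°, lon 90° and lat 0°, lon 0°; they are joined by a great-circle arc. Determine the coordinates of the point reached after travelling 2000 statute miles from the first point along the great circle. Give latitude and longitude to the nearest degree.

≈ lat -42°, lon 49°

Convert each endpoint to a unit vector on the sphere (x = cos φ cos λ, y = cos φ sin λ, z = sin φ).
The central angle between the endpoints is δ = arccos(p₁·p₂) ≈ 1.571 rad (90.0°). The total great-circle distance is δ·R ≈ 1.571 × 3959 ≈ 6219 mi, so the target fraction is f = 2000/6219 ≈ 0.322.
Interpolate at f ≈ 0.322 with slerp weights a = sin((1−f)δ)/sin δ ≈ 0.875, b = sin(fδ)/sin δ ≈ 0.484.
p = a·p₁ + b·p₂ ≈ (0.484, 0.562, -0.670); φ = arcsin(p_z) ≈ -42.09°, λ = atan2(p_y, p_x) ≈ 49.29°.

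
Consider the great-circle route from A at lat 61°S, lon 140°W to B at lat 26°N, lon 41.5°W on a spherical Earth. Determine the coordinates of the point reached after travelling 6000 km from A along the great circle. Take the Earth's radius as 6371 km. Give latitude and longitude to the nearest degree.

≈ lat 28°S, lon 74°W

Convert each endpoint to a unit vector on the sphere (x = cos φ cos λ, y = cos φ sin λ, z = sin φ).
The central angle between the endpoints is δ = arccos(p₁·p₂) ≈ 2.035 rad (116.6°). The total great-circle distance is δ·R ≈ 2.035 × 6371 ≈ 12966 km, so the target fraction is f = 6000/12966 ≈ 0.463.
Interpolate at f ≈ 0.463 with slerp weights a = sin((1−f)δ)/sin δ ≈ 0.993, b = sin(fδ)/sin δ ≈ 0.904.
p = a·p₁ + b·p₂ ≈ (0.240, -0.848, -0.472); φ = arcsin(p_z) ≈ -28.19°, λ = atan2(p_y, p_x) ≈ -74.21°.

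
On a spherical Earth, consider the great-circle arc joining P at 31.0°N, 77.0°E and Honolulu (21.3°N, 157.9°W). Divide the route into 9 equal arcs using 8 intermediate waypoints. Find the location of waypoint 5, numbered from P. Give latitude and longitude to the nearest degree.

≈ 46°N, 152°E

Convert each endpoint to a unit vector on the sphere (x = cos φ cos λ, y = cos φ sin λ, z = sin φ).
The central angle between the endpoints is δ = arccos(p₁·p₂) ≈ 1.846 rad (105.8°).
Interpolate at f = 5/9 with slerp weights a = sin((1−f)δ)/sin δ ≈ 0.760, b = sin(fδ)/sin δ ≈ 0.889.
p = a·p₁ + b·p₂ ≈ (-0.621, 0.323, 0.714); φ = arcsin(p_z) ≈ 45.59°, λ = atan2(p_y, p_x) ≈ 152.47°.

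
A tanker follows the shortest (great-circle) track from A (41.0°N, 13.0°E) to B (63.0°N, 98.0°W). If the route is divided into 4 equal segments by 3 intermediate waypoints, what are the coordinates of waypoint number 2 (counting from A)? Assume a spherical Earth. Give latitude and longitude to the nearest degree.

≈ (65°N, 23°W)

Convert each endpoint to a unit vector on the sphere (x = cos φ cos λ, y = cos φ sin λ, z = sin φ).
The central angle between the endpoints is δ = arccos(p₁·p₂) ≈ 1.091 rad (62.5°).
Interpolate at f = 2/4 with slerp weights a = sin((1−f)δ)/sin δ ≈ 0.585, b = sin(fδ)/sin δ ≈ 0.585.
p = a·p₁ + b·p₂ ≈ (0.393, -0.164, 0.905); φ = arcsin(p_z) ≈ 64.80°, λ = atan2(p_y, p_x) ≈ -22.60°.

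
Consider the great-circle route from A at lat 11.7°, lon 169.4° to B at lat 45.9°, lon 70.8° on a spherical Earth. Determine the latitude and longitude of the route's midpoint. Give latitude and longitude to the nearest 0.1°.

The haversine formula gives a central angle δ ≈ 1.527 rad (87.5°) between the endpoints.
Interpolate at f = 1/2 with slerp weights a = sin((1−f)δ)/sin δ ≈ 0.692, b = sin(fδ)/sin δ ≈ 0.692.
p = a·p₁ + b·p₂ ≈ (-0.508, 0.580, 0.637); φ = arcsin(p_z) ≈ 39.60°, λ = atan2(p_y, p_x) ≈ 131.22°.

≈ lat 39.6°, lon 131.2°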